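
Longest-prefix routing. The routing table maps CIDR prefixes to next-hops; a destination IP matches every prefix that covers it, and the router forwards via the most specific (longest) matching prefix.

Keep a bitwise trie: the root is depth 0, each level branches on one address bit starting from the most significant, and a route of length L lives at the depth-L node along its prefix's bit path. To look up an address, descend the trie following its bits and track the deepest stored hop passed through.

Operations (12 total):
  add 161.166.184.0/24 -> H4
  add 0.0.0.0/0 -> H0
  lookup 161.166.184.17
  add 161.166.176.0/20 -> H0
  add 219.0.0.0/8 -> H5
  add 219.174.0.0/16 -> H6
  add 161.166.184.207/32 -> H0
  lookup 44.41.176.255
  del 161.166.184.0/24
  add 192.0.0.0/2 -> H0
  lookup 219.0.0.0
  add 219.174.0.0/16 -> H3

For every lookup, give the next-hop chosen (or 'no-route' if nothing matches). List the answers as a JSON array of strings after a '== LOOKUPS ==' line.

Process each operation:
  + 161.166.184.0/24 (H4) depth=24
  + 0.0.0.0/0 (H0) depth=0
  lookup 161.166.184.17: bits 101000011010011010111000 walk d0:H0→d1:-→d2:-→d3:-→d4:-→d5:-→d6:-→d7:-→d8:-→d9:-→d10:-→d11:-→d12:-→d13:-→d14:-→d15:-→d16:-→d17:-→d18:-→d19:-→d20:-→d21:-→d22:-→d23:-→d24:H4 -> H4
  + 161.166.176.0/20 (H0) depth=20
  + 219.0.0.0/8 (H5) depth=8
  + 219.174.0.0/16 (H6) depth=16
  + 161.166.184.207/32 (H0) depth=32
  lookup 44.41.176.255: bits ε walk d0:H0 -> H0
  del 161.166.184.0/24 (clear depth 24)
  + 192.0.0.0/2 (H0) depth=2
  lookup 219.0.0.0: bits 11011011 walk d0:H0→d1:-→d2:H0→d3:-→d4:-→d5:-→d6:-→d7:-→d8:H5 -> H5
  + 219.174.0.0/16 (H3) depth=16

== LOOKUPS ==
["H4","H0","H5"]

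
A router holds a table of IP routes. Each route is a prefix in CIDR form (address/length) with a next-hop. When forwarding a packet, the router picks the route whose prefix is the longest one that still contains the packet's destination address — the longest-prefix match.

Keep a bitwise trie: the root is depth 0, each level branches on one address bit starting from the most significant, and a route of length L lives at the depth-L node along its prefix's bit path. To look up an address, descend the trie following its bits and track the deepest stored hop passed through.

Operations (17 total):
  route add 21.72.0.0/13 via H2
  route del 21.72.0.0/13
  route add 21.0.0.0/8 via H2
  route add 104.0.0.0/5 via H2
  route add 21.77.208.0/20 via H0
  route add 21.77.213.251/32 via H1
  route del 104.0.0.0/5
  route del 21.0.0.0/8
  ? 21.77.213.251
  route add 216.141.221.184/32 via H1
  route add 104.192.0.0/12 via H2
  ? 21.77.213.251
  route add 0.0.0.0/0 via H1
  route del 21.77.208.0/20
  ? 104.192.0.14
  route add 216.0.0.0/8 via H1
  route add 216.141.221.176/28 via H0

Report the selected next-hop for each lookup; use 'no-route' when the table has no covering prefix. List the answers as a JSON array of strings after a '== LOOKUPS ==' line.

Trace:
  + 21.72.0.0/13 (H2) depth=13
  - 21.72.0.0/13 clear@13
  + 21.0.0.0/8 (H2) depth=8
  + 104.0.0.0/5 (H2) depth=5
  + 21.77.208.0/20 (H0) depth=20
  + 21.77.213.251/32 (H1) depth=32
  - 104.0.0.0/5 clear@5
  - 21.0.0.0/8 clear@8
  Q 21.77.213.251: descend 00010101010011011101010111111011 ; hops seen [H0,H1] ; pick H1
  + 216.141.221.184/32 (H1) depth=32
  + 104.192.0.0/12 (H2) depth=12
  Q 21.77.213.251: descend 00010101010011011101010111111011 ; hops seen [H0,H1] ; pick H1
  + 0.0.0.0/0 (H1) depth=0
  - 21.77.208.0/20 clear@20
  Q 104.192.0.14: descend 011010001100 ; hops seen [H1,H2] ; pick H2
  + 216.0.0.0/8 (H1) depth=8
  + 216.141.221.176/28 (H0) depth=28

== LOOKUPS ==
["H1","H1","H2"]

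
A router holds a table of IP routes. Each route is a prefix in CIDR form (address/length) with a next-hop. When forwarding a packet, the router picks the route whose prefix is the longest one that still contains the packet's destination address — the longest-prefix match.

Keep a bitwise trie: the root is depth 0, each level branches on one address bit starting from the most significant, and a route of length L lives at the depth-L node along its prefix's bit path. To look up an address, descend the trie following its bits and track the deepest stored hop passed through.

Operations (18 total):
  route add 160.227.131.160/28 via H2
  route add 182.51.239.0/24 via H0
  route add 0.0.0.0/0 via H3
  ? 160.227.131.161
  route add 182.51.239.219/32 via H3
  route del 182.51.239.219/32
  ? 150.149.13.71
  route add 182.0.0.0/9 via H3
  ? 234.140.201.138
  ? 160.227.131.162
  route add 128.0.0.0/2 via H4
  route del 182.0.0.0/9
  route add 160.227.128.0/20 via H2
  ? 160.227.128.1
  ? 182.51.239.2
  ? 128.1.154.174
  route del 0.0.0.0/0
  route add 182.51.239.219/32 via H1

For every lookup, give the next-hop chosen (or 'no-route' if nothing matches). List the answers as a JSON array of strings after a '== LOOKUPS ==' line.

Trace:
  add 160.227.131.160/28 -> H2 at depth 28
  add 182.51.239.0/24 -> H0 at depth 24
  add 0.0.0.0/0 -> H3 at depth 0
  lookup 160.227.131.161: bits 1010000011100011100000111010 walk d0:H3→d1:-→d2:-→d3:-→d4:-→d5:-→d6:-→d7:-→d8:-→d9:-→d10:-→d11:-→d12:-→d13:-→d14:-→d15:-→d16:-→d17:-→d18:-→d19:-→d20:-→d21:-→d22:-→d23:-→d24:-→d25:-→d26:-→d27:-→d28:H2 -> H2
  add 182.51.239.219/32 -> H3 at depth 32
  del 182.51.239.219/32 (clear depth 32)
  lookup 150.149.13.71: bits 10 walk d0:H3→d1:-→d2:- -> H3
  add 182.0.0.0/9 -> H3 at depth 9
  lookup 234.140.201.138: bits 1 walk d0:H3→d1:- -> H3
  lookup 160.227.131.162: bits 1010000011100011100000111010 walk d0:H3→d1:-→d2:-→d3:-→d4:-→d5:-→d6:-→d7:-→d8:-→d9:-→d10:-→d11:-→d12:-→d13:-→d14:-→d15:-→d16:-→d17:-→d18:-→d19:-→d20:-→d21:-→d22:-→d23:-→d24:-→d25:-→d26:-→d27:-→d28:H2 -> H2
  add 128.0.0.0/2 -> H4 at depth 2
  del 182.0.0.0/9 (clear depth 9)
  add 160.227.128.0/20 -> H2 at depth 20
  lookup 160.227.128.1: bits 1010000011100011100000 walk d0:H3→d1:-→d2:H4→d3:-→d4:-→d5:-→d6:-→d7:-→d8:-→d9:-→d10:-→d11:-→d12:-→d13:-→d14:-→d15:-→d16:-→d17:-→d18:-→d19:-→d20:H2→d21:-→d22:- -> H2
  lookup 182.51.239.2: bits 101101100011001111101111 walk d0:H3→d1:-→d2:H4→d3:-→d4:-→d5:-→d6:-→d7:-→d8:-→d9:-→d10:-→d11:-→d12:-→d13:-→d14:-→d15:-→d16:-→d17:-→d18:-→d19:-→d20:-→d21:-→d22:-→d23:-→d24:H0 -> H0
  lookup 128.1.154.174: bits 10 walk d0:H3→d1:-→d2:H4 -> H4
  del 0.0.0.0/0 (clear depth 0)
  add 182.51.239.219/32 -> H1 at depth 32

== LOOKUPS ==
["H2","H3","H3","H2","H2","H0","H4"]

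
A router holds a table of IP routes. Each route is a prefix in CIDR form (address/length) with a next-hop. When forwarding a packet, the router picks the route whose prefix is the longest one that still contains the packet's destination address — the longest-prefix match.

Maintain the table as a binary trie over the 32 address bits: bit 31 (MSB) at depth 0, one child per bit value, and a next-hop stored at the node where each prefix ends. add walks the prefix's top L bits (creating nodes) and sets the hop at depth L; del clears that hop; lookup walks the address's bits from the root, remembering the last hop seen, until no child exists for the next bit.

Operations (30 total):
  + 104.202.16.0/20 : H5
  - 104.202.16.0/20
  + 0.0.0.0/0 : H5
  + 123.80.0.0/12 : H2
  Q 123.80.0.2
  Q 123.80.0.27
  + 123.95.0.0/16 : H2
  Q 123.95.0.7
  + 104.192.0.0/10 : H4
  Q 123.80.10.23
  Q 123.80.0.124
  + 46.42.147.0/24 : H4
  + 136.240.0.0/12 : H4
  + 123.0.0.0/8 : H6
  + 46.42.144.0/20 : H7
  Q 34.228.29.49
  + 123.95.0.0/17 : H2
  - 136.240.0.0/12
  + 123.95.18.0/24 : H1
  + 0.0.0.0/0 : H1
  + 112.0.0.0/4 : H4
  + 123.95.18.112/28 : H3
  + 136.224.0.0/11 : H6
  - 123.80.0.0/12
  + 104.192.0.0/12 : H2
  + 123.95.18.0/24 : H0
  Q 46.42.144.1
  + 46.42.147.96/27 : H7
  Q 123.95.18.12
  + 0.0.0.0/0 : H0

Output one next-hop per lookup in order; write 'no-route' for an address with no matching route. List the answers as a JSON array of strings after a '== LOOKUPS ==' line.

Trace:
  + 104.202.16.0/20 (H5) depth=20
  del 104.202.16.0/20 (clear depth 20)
  + 0.0.0.0/0 (H5) depth=0
  + 123.80.0.0/12 (H2) depth=12
  ? 123.80.0.2  path d0:H5→d1:-→d2:-→d3:-→d4:-→d5:-→d6:-→d7:-→d8:-→d9:-→d10:-→d11:-→d12:H2  best=H2
  ? 123.80.0.27  path d0:H5→d1:-→d2:-→d3:-→d4:-→d5:-→d6:-→d7:-→d8:-→d9:-→d10:-→d11:-→d12:H2  best=H2
  + 123.95.0.0/16 (H2) depth=16
  ? 123.95.0.7  path d0:H5→d1:-→d2:-→d3:-→d4:-→d5:-→d6:-→d7:-→d8:-→d9:-→d10:-→d11:-→d12:H2→d13:-→d14:-→d15:-→d16:H2  best=H2
  + 104.192.0.0/10 (H4) depth=10
  ? 123.80.10.23  path d0:H5→d1:-→d2:-→d3:-→d4:-→d5:-→d6:-→d7:-→d8:-→d9:-→d10:-→d11:-→d12:H2  best=H2
  ? 123.80.0.124  path d0:H5→d1:-→d2:-→d3:-→d4:-→d5:-→d6:-→d7:-→d8:-→d9:-→d10:-→d11:-→d12:H2  best=H2
  + 46.42.147.0/24 (H4) depth=24
  + 136.240.0.0/12 (H4) depth=12
  + 123.0.0.0/8 (H6) depth=8
  + 46.42.144.0/20 (H7) depth=20
  ? 34.228.29.49  path d0:H5→d1:-→d2:-→d3:-→d4:-  best=H5
  + 123.95.0.0/17 (H2) depth=17
  del 136.240.0.0/12 (clear depth 12)
  + 123.95.18.0/24 (H1) depth=24
  + 0.0.0.0/0 (H1) depth=0
  + 112.0.0.0/4 (H4) depth=4
  + 123.95.18.112/28 (H3) depth=28
  + 136.224.0.0/11 (H6) depth=11
  del 123.80.0.0/12 (clear depth 12)
  + 104.192.0.0/12 (H2) depth=12
  + 123.95.18.0/24 (H0) depth=24
  ? 46.42.144.1  path d0:H1→d1:-→d2:-→d3:-→d4:-→d5:-→d6:-→d7:-→d8:-→d9:-→d10:-→d11:-→d12:-→d13:-→d14:-→d15:-→d16:-→d17:-→d18:-→d19:-→d20:H7→d21:-→d22:-  best=H7
  + 46.42.147.96/27 (H7) depth=27
  ? 123.95.18.12  path d0:H1→d1:-→d2:-→d3:-→d4:H4→d5:-→d6:-→d7:-→d8:H6→d9:-→d10:-→d11:-→d12:-→d13:-→d14:-→d15:-→d16:H2→d17:H2→d18:-→d19:-→d20:-→d21:-→d22:-→d23:-→d24:H0→d25:-  best=H0
  + 0.0.0.0/0 (H0) depth=0

== LOOKUPS ==
["H2","H2","H2","H2","H2","H5","H7","H0"]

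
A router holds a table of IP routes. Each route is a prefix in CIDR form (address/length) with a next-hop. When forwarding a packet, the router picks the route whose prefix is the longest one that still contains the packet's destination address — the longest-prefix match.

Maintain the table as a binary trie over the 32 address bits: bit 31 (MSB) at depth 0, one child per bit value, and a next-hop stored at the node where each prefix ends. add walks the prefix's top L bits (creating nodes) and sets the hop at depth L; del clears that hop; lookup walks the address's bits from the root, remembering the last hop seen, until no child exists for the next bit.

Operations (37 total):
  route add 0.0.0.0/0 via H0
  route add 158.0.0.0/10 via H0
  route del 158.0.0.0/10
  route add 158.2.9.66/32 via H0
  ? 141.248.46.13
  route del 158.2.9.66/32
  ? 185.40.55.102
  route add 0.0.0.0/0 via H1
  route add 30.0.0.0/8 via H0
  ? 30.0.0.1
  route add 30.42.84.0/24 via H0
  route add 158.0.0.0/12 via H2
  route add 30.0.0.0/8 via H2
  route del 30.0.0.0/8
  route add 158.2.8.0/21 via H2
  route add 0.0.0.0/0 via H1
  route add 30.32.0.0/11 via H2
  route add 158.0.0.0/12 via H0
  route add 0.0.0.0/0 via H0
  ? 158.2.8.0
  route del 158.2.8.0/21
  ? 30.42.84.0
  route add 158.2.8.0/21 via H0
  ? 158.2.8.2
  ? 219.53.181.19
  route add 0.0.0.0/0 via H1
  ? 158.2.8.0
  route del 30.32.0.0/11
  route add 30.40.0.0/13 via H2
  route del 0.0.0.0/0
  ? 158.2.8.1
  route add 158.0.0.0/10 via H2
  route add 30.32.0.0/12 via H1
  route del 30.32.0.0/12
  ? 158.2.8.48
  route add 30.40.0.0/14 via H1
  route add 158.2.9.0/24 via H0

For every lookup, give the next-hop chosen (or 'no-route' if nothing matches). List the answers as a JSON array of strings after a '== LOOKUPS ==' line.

Process each operation:
  add 0.0.0.0/0 -> H0 at depth 0
  add 158.0.0.0/10 -> H0 at depth 10
  - 158.0.0.0/10 clear@10
  add 158.2.9.66/32 -> H0 at depth 32
  Q 141.248.46.13: descend 100 ; hops seen [H0] ; pick H0
  - 158.2.9.66/32 clear@32
  Q 185.40.55.102: descend 10 ; hops seen [H0] ; pick H0
  add 0.0.0.0/0 -> H1 at depth 0
  add 30.0.0.0/8 -> H0 at depth 8
  Q 30.0.0.1: descend 00011110 ; hops seen [H1,H0] ; pick H0
  add 30.42.84.0/24 -> H0 at depth 24
  add 158.0.0.0/12 -> H2 at depth 12
  add 30.0.0.0/8 -> H2 at depth 8
  - 30.0.0.0/8 clear@8
  add 158.2.8.0/21 -> H2 at depth 21
  add 0.0.0.0/0 -> H1 at depth 0
  add 30.32.0.0/11 -> H2 at depth 11
  add 158.0.0.0/12 -> H0 at depth 12
  add 0.0.0.0/0 -> H0 at depth 0
  Q 158.2.8.0: descend 10011110000000100000100 ; hops seen [H0,H0,H2] ; pick H2
  - 158.2.8.0/21 clear@21
  Q 30.42.84.0: descend 000111100010101001010100 ; hops seen [H0,H2,H0] ; pick H0
  add 158.2.8.0/21 -> H0 at depth 21
  Q 158.2.8.2: descend 10011110000000100000100 ; hops seen [H0,H0,H0] ; pick H0
  Q 219.53.181.19: descend 1 ; hops seen [H0] ; pick H0
  add 0.0.0.0/0 -> H1 at depth 0
  Q 158.2.8.0: descend 10011110000000100000100 ; hops seen [H1,H0,H0] ; pick H0
  - 30.32.0.0/11 clear@11
  add 30.40.0.0/13 -> H2 at depth 13
  - 0.0.0.0/0 clear@0
  Q 158.2.8.1: descend 10011110000000100000100 ; hops seen [H0,H0] ; pick H0
  add 158.0.0.0/10 -> H2 at depth 10
  add 30.32.0.0/12 -> H1 at depth 12
  - 30.32.0.0/12 clear@12
  Q 158.2.8.48: descend 10011110000000100000100 ; hops seen [H2,H0,H0] ; pick H0
  add 30.40.0.0/14 -> H1 at depth 14
  add 158.2.9.0/24 -> H0 at depth 24

== LOOKUPS ==
["H0","H0","H0","H2","H0","H0","H0","H0","H0","H0"]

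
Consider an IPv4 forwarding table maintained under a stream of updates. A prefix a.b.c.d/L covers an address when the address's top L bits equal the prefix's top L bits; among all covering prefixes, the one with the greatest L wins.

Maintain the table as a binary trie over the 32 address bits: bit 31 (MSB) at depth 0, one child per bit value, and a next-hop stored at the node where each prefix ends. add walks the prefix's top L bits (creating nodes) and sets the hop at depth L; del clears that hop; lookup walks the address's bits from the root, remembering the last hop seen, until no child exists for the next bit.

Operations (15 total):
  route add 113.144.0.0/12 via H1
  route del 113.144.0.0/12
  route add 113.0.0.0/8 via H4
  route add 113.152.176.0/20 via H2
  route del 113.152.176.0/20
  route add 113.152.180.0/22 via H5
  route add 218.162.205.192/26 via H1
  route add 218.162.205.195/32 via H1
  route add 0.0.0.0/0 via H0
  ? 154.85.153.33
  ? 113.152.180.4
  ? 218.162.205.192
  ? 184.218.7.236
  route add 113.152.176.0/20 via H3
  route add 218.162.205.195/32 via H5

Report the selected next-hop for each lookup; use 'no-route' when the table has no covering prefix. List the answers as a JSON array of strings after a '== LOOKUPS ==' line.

Trace:
  add 113.144.0.0/12 -> H1 at depth 12
  - 113.144.0.0/12 clear@12
  add 113.0.0.0/8 -> H4 at depth 8
  add 113.152.176.0/20 -> H2 at depth 20
  - 113.152.176.0/20 clear@20
  add 113.152.180.0/22 -> H5 at depth 22
  add 218.162.205.192/26 -> H1 at depth 26
  add 218.162.205.195/32 -> H1 at depth 32
  add 0.0.0.0/0 -> H0 at depth 0
  lookup 154.85.153.33: bits 1 walk d0:H0→d1:- -> H0
  lookup 113.152.180.4: bits 0111000110011000101101 walk d0:H0→d1:-→d2:-→d3:-→d4:-→d5:-→d6:-→d7:-→d8:H4→d9:-→d10:-→d11:-→d12:-→d13:-→d14:-→d15:-→d16:-→d17:-→d18:-→d19:-→d20:-→d21:-→d22:H5 -> H5
  lookup 218.162.205.192: bits 110110101010001011001101110000 walk d0:H0→d1:-→d2:-→d3:-→d4:-→d5:-→d6:-→d7:-→d8:-→d9:-→d10:-→d11:-→d12:-→d13:-→d14:-→d15:-→d16:-→d17:-→d18:-→d19:-→d20:-→d21:-→d22:-→d23:-→d24:-→d25:-→d26:H1→d27:-→d28:-→d29:-→d30:- -> H1
  lookup 184.218.7.236: bits 1 walk d0:H0→d1:- -> H0
  add 113.152.176.0/20 -> H3 at depth 20
  add 218.162.205.195/32 -> H5 at depth 32

== LOOKUPS ==
["H0","H5","H1","H0"]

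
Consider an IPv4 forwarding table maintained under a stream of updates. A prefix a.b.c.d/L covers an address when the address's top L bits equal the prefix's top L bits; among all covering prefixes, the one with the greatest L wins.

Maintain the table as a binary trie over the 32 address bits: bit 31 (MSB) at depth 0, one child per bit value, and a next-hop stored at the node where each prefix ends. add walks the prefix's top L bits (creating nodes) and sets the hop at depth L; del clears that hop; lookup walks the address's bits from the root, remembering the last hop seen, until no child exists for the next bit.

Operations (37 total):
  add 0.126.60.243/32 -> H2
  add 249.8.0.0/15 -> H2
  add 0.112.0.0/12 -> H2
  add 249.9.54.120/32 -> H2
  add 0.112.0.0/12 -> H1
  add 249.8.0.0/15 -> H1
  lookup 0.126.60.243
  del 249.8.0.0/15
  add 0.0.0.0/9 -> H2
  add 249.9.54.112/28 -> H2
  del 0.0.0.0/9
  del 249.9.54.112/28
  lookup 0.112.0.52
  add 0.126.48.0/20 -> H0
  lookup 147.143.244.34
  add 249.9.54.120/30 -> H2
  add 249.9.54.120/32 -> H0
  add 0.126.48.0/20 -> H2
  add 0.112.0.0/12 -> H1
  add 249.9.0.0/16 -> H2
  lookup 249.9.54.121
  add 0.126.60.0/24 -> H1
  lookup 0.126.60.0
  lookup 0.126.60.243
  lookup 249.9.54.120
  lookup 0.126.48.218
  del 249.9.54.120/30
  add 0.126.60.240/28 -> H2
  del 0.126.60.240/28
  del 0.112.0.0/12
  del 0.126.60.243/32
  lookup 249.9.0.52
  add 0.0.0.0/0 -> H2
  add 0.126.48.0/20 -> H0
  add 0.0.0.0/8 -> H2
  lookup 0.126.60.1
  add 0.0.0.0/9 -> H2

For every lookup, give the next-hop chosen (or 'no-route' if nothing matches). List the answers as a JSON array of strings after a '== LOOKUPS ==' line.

Trace:
  add 0.126.60.243/32 -> H2 at depth 32
  add 249.8.0.0/15 -> H2 at depth 15
  add 0.112.0.0/12 -> H2 at depth 12
  add 249.9.54.120/32 -> H2 at depth 32
  add 0.112.0.0/12 -> H1 at depth 12
  add 249.8.0.0/15 -> H1 at depth 15
  ? 0.126.60.243  path d0:-→d1:-→d2:-→d3:-→d4:-→d5:-→d6:-→d7:-→d8:-→d9:-→d10:-→d11:-→d12:H1→d13:-→d14:-→d15:-→d16:-→d17:-→d18:-→d19:-→d20:-→d21:-→d22:-→d23:-→d24:-→d25:-→d26:-→d27:-→d28:-→d29:-→d30:-→d31:-→d32:H2  best=H2
  - 249.8.0.0/15 clear@15
  add 0.0.0.0/9 -> H2 at depth 9
  add 249.9.54.112/28 -> H2 at depth 28
  - 0.0.0.0/9 clear@9
  - 249.9.54.112/28 clear@28
  ? 0.112.0.52  path d0:-→d1:-→d2:-→d3:-→d4:-→d5:-→d6:-→d7:-→d8:-→d9:-→d10:-→d11:-→d12:H1  best=H1
  add 0.126.48.0/20 -> H0 at depth 20
  ? 147.143.244.34  path d0:-→d1:-  best=no-route
  add 249.9.54.120/30 -> H2 at depth 30
  add 249.9.54.120/32 -> H0 at depth 32
  add 0.126.48.0/20 -> H2 at depth 20
  add 0.112.0.0/12 -> H1 at depth 12
  add 249.9.0.0/16 -> H2 at depth 16
  ? 249.9.54.121  path d0:-→d1:-→d2:-→d3:-→d4:-→d5:-→d6:-→d7:-→d8:-→d9:-→d10:-→d11:-→d12:-→d13:-→d14:-→d15:-→d16:H2→d17:-→d18:-→d19:-→d20:-→d21:-→d22:-→d23:-→d24:-→d25:-→d26:-→d27:-→d28:-→d29:-→d30:H2→d31:-  best=H2
  add 0.126.60.0/24 -> H1 at depth 24
  ? 0.126.60.0  path d0:-→d1:-→d2:-→d3:-→d4:-→d5:-→d6:-→d7:-→d8:-→d9:-→d10:-→d11:-→d12:H1→d13:-→d14:-→d15:-→d16:-→d17:-→d18:-→d19:-→d20:H2→d21:-→d22:-→d23:-→d24:H1  best=H1
  ? 0.126.60.243  path d0:-→d1:-→d2:-→d3:-→d4:-→d5:-→d6:-→d7:-→d8:-→d9:-→d10:-→d11:-→d12:H1→d13:-→d14:-→d15:-→d16:-→d17:-→d18:-→d19:-→d20:H2→d21:-→d22:-→d23:-→d24:H1→d25:-→d26:-→d27:-→d28:-→d29:-→d30:-→d31:-→d32:H2  best=H2
  ? 249.9.54.120  path d0:-→d1:-→d2:-→d3:-→d4:-→d5:-→d6:-→d7:-→d8:-→d9:-→d10:-→d11:-→d12:-→d13:-→d14:-→d15:-→d16:H2→d17:-→d18:-→d19:-→d20:-→d21:-→d22:-→d23:-→d24:-→d25:-→d26:-→d27:-→d28:-→d29:-→d30:H2→d31:-→d32:H0  best=H0
  ? 0.126.48.218  path d0:-→d1:-→d2:-→d3:-→d4:-→d5:-→d6:-→d7:-→d8:-→d9:-→d10:-→d11:-→d12:H1→d13:-→d14:-→d15:-→d16:-→d17:-→d18:-→d19:-→d20:H2  best=H2
  - 249.9.54.120/30 clear@30
  add 0.126.60.240/28 -> H2 at depth 28
  - 0.126.60.240/28 clear@28
  - 0.112.0.0/12 clear@12
  - 0.126.60.243/32 clear@32
  ? 249.9.0.52  path d0:-→d1:-→d2:-→d3:-→d4:-→d5:-→d6:-→d7:-→d8:-→d9:-→d10:-→d11:-→d12:-→d13:-→d14:-→d15:-→d16:H2→d17:-→d18:-  best=H2
  add 0.0.0.0/0 -> H2 at depth 0
  add 0.126.48.0/20 -> H0 at depth 20
  add 0.0.0.0/8 -> H2 at depth 8
  ? 0.126.60.1  path d0:H2→d1:-→d2:-→d3:-→d4:-→d5:-→d6:-→d7:-→d8:H2→d9:-→d10:-→d11:-→d12:-→d13:-→d14:-→d15:-→d16:-→d17:-→d18:-→d19:-→d20:H0→d21:-→d22:-→d23:-→d24:H1  best=H1
  add 0.0.0.0/9 -> H2 at depth 9

== LOOKUPS ==
["H2","H1","no-route","H2","H1","H2","H0","H2","H2","H1"]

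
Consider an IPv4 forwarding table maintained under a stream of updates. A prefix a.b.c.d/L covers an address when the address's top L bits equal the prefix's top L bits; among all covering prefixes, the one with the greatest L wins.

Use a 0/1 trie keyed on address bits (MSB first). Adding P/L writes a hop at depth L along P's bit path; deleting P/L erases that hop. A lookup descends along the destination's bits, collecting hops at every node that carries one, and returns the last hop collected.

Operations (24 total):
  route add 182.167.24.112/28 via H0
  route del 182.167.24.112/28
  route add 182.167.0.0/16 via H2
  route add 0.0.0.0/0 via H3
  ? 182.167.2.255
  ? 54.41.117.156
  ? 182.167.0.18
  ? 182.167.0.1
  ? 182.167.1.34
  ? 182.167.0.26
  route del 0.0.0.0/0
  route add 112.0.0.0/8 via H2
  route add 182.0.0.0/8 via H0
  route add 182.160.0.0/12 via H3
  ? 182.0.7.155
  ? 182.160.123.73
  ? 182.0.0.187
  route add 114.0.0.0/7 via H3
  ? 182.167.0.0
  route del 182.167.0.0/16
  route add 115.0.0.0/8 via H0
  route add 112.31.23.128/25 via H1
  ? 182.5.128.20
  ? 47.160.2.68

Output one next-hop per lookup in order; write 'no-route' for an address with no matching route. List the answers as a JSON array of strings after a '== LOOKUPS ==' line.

Process each operation:
  add 182.167.24.112/28 -> H0 at depth 28
  del 182.167.24.112/28 (clear depth 28)
  add 182.167.0.0/16 -> H2 at depth 16
  add 0.0.0.0/0 -> H3 at depth 0
  Q 182.167.2.255: descend 1011011010100111000 ; hops seen [H3,H2] ; pick H2
  Q 54.41.117.156: descend ε ; hops seen [H3] ; pick H3
  Q 182.167.0.18: descend 1011011010100111000 ; hops seen [H3,H2] ; pick H2
  Q 182.167.0.1: descend 1011011010100111000 ; hops seen [H3,H2] ; pick H2
  Q 182.167.1.34: descend 1011011010100111000 ; hops seen [H3,H2] ; pick H2
  Q 182.167.0.26: descend 1011011010100111000 ; hops seen [H3,H2] ; pick H2
  del 0.0.0.0/0 (clear depth 0)
  add 112.0.0.0/8 -> H2 at depth 8
  add 182.0.0.0/8 -> H0 at depth 8
  add 182.160.0.0/12 -> H3 at depth 12
  Q 182.0.7.155: descend 10110110 ; hops seen [H0] ; pick H0
  Q 182.160.123.73: descend 1011011010100 ; hops seen [H0,H3] ; pick H3
  Q 182.0.0.187: descend 10110110 ; hops seen [H0] ; pick H0
  add 114.0.0.0/7 -> H3 at depth 7
  Q 182.167.0.0: descend 1011011010100111000 ; hops seen [H0,H3,H2] ; pick H2
  del 182.167.0.0/16 (clear depth 16)
  add 115.0.0.0/8 -> H0 at depth 8
  add 112.31.23.128/25 -> H1 at depth 25
  Q 182.5.128.20: descend 10110110 ; hops seen [H0] ; pick H0
  Q 47.160.2.68: descend 0 ; hops seen [∅] ; pick no-route

== LOOKUPS ==
["H2","H3","H2","H2","H2","H2","H0","H3","H0","H2","H0","no-route"]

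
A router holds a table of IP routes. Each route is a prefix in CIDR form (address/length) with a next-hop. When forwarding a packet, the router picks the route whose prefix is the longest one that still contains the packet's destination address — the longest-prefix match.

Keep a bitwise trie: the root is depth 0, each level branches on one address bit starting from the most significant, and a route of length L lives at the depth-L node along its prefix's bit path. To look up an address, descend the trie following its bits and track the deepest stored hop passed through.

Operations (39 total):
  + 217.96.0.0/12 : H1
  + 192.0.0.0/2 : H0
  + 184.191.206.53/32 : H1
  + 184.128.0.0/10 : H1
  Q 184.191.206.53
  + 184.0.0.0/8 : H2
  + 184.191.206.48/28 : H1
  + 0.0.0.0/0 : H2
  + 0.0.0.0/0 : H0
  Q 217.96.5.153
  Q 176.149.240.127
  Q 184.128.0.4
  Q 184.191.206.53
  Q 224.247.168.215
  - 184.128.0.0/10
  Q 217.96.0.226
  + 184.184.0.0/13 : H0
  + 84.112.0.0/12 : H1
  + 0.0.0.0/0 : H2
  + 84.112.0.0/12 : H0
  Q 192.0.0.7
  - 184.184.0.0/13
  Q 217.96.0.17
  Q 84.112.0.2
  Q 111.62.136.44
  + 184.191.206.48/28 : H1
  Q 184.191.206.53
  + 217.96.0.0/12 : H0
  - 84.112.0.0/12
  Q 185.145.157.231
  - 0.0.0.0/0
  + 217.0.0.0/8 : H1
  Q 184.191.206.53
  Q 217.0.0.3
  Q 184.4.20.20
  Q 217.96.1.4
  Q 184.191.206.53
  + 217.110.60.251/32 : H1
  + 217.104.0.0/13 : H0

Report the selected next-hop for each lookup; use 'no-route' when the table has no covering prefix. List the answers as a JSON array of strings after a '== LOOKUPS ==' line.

Process each operation:
  add 217.96.0.0/12 -> H1 at depth 12
  add 192.0.0.0/2 -> H0 at depth 2
  add 184.191.206.53/32 -> H1 at depth 32
  add 184.128.0.0/10 -> H1 at depth 10
  ? 184.191.206.53  path d0:-→d1:-→d2:-→d3:-→d4:-→d5:-→d6:-→d7:-→d8:-→d9:-→d10:H1→d11:-→d12:-→d13:-→d14:-→d15:-→d16:-→d17:-→d18:-→d19:-→d20:-→d21:-→d22:-→d23:-→d24:-→d25:-→d26:-→d27:-→d28:-→d29:-→d30:-→d31:-→d32:H1  best=H1
  add 184.0.0.0/8 -> H2 at depth 8
  add 184.191.206.48/28 -> H1 at depth 28
  add 0.0.0.0/0 -> H2 at depth 0
  add 0.0.0.0/0 -> H0 at depth 0
  ? 217.96.5.153  path d0:H0→d1:-→d2:H0→d3:-→d4:-→d5:-→d6:-→d7:-→d8:-→d9:-→d10:-→d11:-→d12:H1  best=H1
  ? 176.149.240.127  path d0:H0→d1:-→d2:-→d3:-→d4:-  best=H0
  ? 184.128.0.4  path d0:H0→d1:-→d2:-→d3:-→d4:-→d5:-→d6:-→d7:-→d8:H2→d9:-→d10:H1  best=H1
  ? 184.191.206.53  path d0:H0→d1:-→d2:-→d3:-→d4:-→d5:-→d6:-→d7:-→d8:H2→d9:-→d10:H1→d11:-→d12:-→d13:-→d14:-→d15:-→d16:-→d17:-→d18:-→d19:-→d20:-→d21:-→d22:-→d23:-→d24:-→d25:-→d26:-→d27:-→d28:H1→d29:-→d30:-→d31:-→d32:H1  best=H1
  ? 224.247.168.215  path d0:H0→d1:-→d2:H0  best=H0
  del 184.128.0.0/10 (clear depth 10)
  ? 217.96.0.226  path d0:H0→d1:-→d2:H0→d3:-→d4:-→d5:-→d6:-→d7:-→d8:-→d9:-→d10:-→d11:-→d12:H1  best=H1
  add 184.184.0.0/13 -> H0 at depth 13
  add 84.112.0.0/12 -> H1 at depth 12
  add 0.0.0.0/0 -> H2 at depth 0
  add 84.112.0.0/12 -> H0 at depth 12
  ? 192.0.0.7  path d0:H2→d1:-→d2:H0→d3:-  best=H0
  del 184.184.0.0/13 (clear depth 13)
  ? 217.96.0.17  path d0:H2→d1:-→d2:H0→d3:-→d4:-→d5:-→d6:-→d7:-→d8:-→d9:-→d10:-→d11:-→d12:H1  best=H1
  ? 84.112.0.2  path d0:H2→d1:-→d2:-→d3:-→d4:-→d5:-→d6:-→d7:-→d8:-→d9:-→d10:-→d11:-→d12:H0  best=H0
  ? 111.62.136.44  path d0:H2→d1:-→d2:-  best=H2
  add 184.191.206.48/28 -> H1 at depth 28
  ? 184.191.206.53  path d0:H2→d1:-→d2:-→d3:-→d4:-→d5:-→d6:-→d7:-→d8:H2→d9:-→d10:-→d11:-→d12:-→d13:-→d14:-→d15:-→d16:-→d17:-→d18:-→d19:-→d20:-→d21:-→d22:-→d23:-→d24:-→d25:-→d26:-→d27:-→d28:H1→d29:-→d30:-→d31:-→d32:H1  best=H1
  add 217.96.0.0/12 -> H0 at depth 12
  del 84.112.0.0/12 (clear depth 12)
  ? 185.145.157.231  path d0:H2→d1:-→d2:-→d3:-→d4:-→d5:-→d6:-→d7:-  best=H2
  del 0.0.0.0/0 (clear depth 0)
  add 217.0.0.0/8 -> H1 at depth 8
  ? 184.191.206.53  path d0:-→d1:-→d2:-→d3:-→d4:-→d5:-→d6:-→d7:-→d8:H2→d9:-→d10:-→d11:-→d12:-→d13:-→d14:-→d15:-→d16:-→d17:-→d18:-→d19:-→d20:-→d21:-→d22:-→d23:-→d24:-→d25:-→d26:-→d27:-→d28:H1→d29:-→d30:-→d31:-→d32:H1  best=H1
  ? 217.0.0.3  path d0:-→d1:-→d2:H0→d3:-→d4:-→d5:-→d6:-→d7:-→d8:H1→d9:-  best=H1
  ? 184.4.20.20  path d0:-→d1:-→d2:-→d3:-→d4:-→d5:-→d6:-→d7:-→d8:H2  best=H2
  ? 217.96.1.4  path d0:-→d1:-→d2:H0→d3:-→d4:-→d5:-→d6:-→d7:-→d8:H1→d9:-→d10:-→d11:-→d12:H0  best=H0
  ? 184.191.206.53  path d0:-→d1:-→d2:-→d3:-→d4:-→d5:-→d6:-→d7:-→d8:H2→d9:-→d10:-→d11:-→d12:-→d13:-→d14:-→d15:-→d16:-→d17:-→d18:-→d19:-→d20:-→d21:-→d22:-→d23:-→d24:-→d25:-→d26:-→d27:-→d28:H1→d29:-→d30:-→d31:-→d32:H1  best=H1
  add 217.110.60.251/32 -> H1 at depth 32
  add 217.104.0.0/13 -> H0 at depth 13

== LOOKUPS ==
["H1","H1","H0","H1","H1","H0","H1","H0","H1","H0","H2","H1","H2","H1","H1","H2","H0","H1"]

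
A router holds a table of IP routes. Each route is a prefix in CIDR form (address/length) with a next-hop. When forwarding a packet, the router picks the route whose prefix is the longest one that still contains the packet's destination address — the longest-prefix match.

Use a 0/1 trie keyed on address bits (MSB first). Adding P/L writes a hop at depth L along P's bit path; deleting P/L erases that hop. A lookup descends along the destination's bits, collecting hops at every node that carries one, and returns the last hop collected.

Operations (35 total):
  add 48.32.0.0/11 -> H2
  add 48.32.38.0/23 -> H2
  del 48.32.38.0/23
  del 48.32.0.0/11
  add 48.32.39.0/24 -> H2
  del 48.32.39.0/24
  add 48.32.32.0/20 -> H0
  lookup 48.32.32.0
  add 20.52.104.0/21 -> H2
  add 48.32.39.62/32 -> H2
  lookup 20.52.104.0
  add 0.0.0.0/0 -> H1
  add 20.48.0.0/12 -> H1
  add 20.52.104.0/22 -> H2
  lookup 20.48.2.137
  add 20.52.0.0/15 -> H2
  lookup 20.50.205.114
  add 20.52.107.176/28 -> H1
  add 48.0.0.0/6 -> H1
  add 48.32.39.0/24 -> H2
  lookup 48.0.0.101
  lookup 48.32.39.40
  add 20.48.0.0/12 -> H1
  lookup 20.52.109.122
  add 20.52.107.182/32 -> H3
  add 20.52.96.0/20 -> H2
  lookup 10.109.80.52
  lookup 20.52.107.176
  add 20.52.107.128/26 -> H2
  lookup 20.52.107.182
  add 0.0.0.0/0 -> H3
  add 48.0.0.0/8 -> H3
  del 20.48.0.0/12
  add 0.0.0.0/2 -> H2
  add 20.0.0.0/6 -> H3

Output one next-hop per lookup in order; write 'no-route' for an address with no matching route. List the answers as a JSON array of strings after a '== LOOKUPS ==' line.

Apply in order:
  + 48.32.0.0/11 (H2) depth=11
  + 48.32.38.0/23 (H2) depth=23
  del 48.32.38.0/23 (clear depth 23)
  del 48.32.0.0/11 (clear depth 11)
  + 48.32.39.0/24 (H2) depth=24
  del 48.32.39.0/24 (clear depth 24)
  + 48.32.32.0/20 (H0) depth=20
  ? 48.32.32.0  path d0:-→d1:-→d2:-→d3:-→d4:-→d5:-→d6:-→d7:-→d8:-→d9:-→d10:-→d11:-→d12:-→d13:-→d14:-→d15:-→d16:-→d17:-→d18:-→d19:-→d20:H0→d21:-  best=H0
  + 20.52.104.0/21 (H2) depth=21
  + 48.32.39.62/32 (H2) depth=32
  ? 20.52.104.0  path d0:-→d1:-→d2:-→d3:-→d4:-→d5:-→d6:-→d7:-→d8:-→d9:-→d10:-→d11:-→d12:-→d13:-→d14:-→d15:-→d16:-→d17:-→d18:-→d19:-→d20:-→d21:H2  best=H2
  + 0.0.0.0/0 (H1) depth=0
  + 20.48.0.0/12 (H1) depth=12
  + 20.52.104.0/22 (H2) depth=22
  ? 20.48.2.137  path d0:H1→d1:-→d2:-→d3:-→d4:-→d5:-→d6:-→d7:-→d8:-→d9:-→d10:-→d11:-→d12:H1→d13:-  best=H1
  + 20.52.0.0/15 (H2) depth=15
  ? 20.50.205.114  path d0:H1→d1:-→d2:-→d3:-→d4:-→d5:-→d6:-→d7:-→d8:-→d9:-→d10:-→d11:-→d12:H1→d13:-  best=H1
  + 20.52.107.176/28 (H1) depth=28
  + 48.0.0.0/6 (H1) depth=6
  + 48.32.39.0/24 (H2) depth=24
  ? 48.0.0.101  path d0:H1→d1:-→d2:-→d3:-→d4:-→d5:-→d6:H1→d7:-→d8:-→d9:-→d10:-  best=H1
  ? 48.32.39.40  path d0:H1→d1:-→d2:-→d3:-→d4:-→d5:-→d6:H1→d7:-→d8:-→d9:-→d10:-→d11:-→d12:-→d13:-→d14:-→d15:-→d16:-→d17:-→d18:-→d19:-→d20:H0→d21:-→d22:-→d23:-→d24:H2→d25:-→d26:-→d27:-  best=H2
  + 20.48.0.0/12 (H1) depth=12
  ? 20.52.109.122  path d0:H1→d1:-→d2:-→d3:-→d4:-→d5:-→d6:-→d7:-→d8:-→d9:-→d10:-→d11:-→d12:H1→d13:-→d14:-→d15:H2→d16:-→d17:-→d18:-→d19:-→d20:-→d21:H2  best=H2
  + 20.52.107.182/32 (H3) depth=32
  + 20.52.96.0/20 (H2) depth=20
  ? 10.109.80.52  path d0:H1→d1:-→d2:-→d3:-  best=H1
  ? 20.52.107.176  path d0:H1→d1:-→d2:-→d3:-→d4:-→d5:-→d6:-→d7:-→d8:-→d9:-→d10:-→d11:-→d12:H1→d13:-→d14:-→d15:H2→d16:-→d17:-→d18:-→d19:-→d20:H2→d21:H2→d22:H2→d23:-→d24:-→d25:-→d26:-→d27:-→d28:H1→d29:-  best=H1
  + 20.52.107.128/26 (H2) depth=26
  ? 20.52.107.182  path d0:H1→d1:-→d2:-→d3:-→d4:-→d5:-→d6:-→d7:-→d8:-→d9:-→d10:-→d11:-→d12:H1→d13:-→d14:-→d15:H2→d16:-→d17:-→d18:-→d19:-→d20:H2→d21:H2→d22:H2→d23:-→d24:-→d25:-→d26:H2→d27:-→d28:H1→d29:-→d30:-→d31:-→d32:H3  best=H3
  + 0.0.0.0/0 (H3) depth=0
  + 48.0.0.0/8 (H3) depth=8
  del 20.48.0.0/12 (clear depth 12)
  + 0.0.0.0/2 (H2) depth=2
  + 20.0.0.0/6 (H3) depth=6

== LOOKUPS ==
["H0","H2","H1","H1","H1","H2","H2","H1","H1","H3"]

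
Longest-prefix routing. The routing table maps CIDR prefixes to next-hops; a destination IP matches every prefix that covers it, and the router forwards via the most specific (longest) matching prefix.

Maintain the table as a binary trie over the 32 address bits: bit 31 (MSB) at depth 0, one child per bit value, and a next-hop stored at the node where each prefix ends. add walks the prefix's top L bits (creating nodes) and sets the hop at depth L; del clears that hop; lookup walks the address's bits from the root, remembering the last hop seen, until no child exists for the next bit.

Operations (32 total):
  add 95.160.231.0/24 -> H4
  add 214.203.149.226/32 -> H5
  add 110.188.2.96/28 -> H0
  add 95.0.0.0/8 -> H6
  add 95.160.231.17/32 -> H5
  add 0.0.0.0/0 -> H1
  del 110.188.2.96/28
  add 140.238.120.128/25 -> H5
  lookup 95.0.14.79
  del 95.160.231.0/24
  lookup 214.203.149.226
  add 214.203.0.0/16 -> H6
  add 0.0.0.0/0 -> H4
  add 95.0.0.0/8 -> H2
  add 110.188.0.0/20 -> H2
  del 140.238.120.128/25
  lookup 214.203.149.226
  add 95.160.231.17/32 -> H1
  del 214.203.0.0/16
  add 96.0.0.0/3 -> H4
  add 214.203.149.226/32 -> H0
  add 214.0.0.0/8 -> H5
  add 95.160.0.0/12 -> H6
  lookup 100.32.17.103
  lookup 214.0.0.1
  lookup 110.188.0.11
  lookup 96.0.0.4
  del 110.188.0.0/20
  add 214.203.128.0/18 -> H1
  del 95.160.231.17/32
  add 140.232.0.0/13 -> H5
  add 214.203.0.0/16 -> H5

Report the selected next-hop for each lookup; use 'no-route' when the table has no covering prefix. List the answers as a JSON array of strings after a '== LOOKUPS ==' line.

Trace:
  add 95.160.231.0/24 -> H4 at depth 24
  add 214.203.149.226/32 -> H5 at depth 32
  add 110.188.2.96/28 -> H0 at depth 28
  add 95.0.0.0/8 -> H6 at depth 8
  add 95.160.231.17/32 -> H5 at depth 32
  add 0.0.0.0/0 -> H1 at depth 0
  del 110.188.2.96/28 (clear depth 28)
  add 140.238.120.128/25 -> H5 at depth 25
  ? 95.0.14.79  path d0:H1→d1:-→d2:-→d3:-→d4:-→d5:-→d6:-→d7:-→d8:H6  best=H6
  del 95.160.231.0/24 (clear depth 24)
  ? 214.203.149.226  path d0:H1→d1:-→d2:-→d3:-→d4:-→d5:-→d6:-→d7:-→d8:-→d9:-→d10:-→d11:-→d12:-→d13:-→d14:-→d15:-→d16:-→d17:-→d18:-→d19:-→d20:-→d21:-→d22:-→d23:-→d24:-→d25:-→d26:-→d27:-→d28:-→d29:-→d30:-→d31:-→d32:H5  best=H5
  add 214.203.0.0/16 -> H6 at depth 16
  add 0.0.0.0/0 -> H4 at depth 0
  add 95.0.0.0/8 -> H2 at depth 8
  add 110.188.0.0/20 -> H2 at depth 20
  del 140.238.120.128/25 (clear depth 25)
  ? 214.203.149.226  path d0:H4→d1:-→d2:-→d3:-→d4:-→d5:-→d6:-→d7:-→d8:-→d9:-→d10:-→d11:-→d12:-→d13:-→d14:-→d15:-→d16:H6→d17:-→d18:-→d19:-→d20:-→d21:-→d22:-→d23:-→d24:-→d25:-→d26:-→d27:-→d28:-→d29:-→d30:-→d31:-→d32:H5  best=H5
  add 95.160.231.17/32 -> H1 at depth 32
  del 214.203.0.0/16 (clear depth 16)
  add 96.0.0.0/3 -> H4 at depth 3
  add 214.203.149.226/32 -> H0 at depth 32
  add 214.0.0.0/8 -> H5 at depth 8
  add 95.160.0.0/12 -> H6 at depth 12
  ? 100.32.17.103  path d0:H4→d1:-→d2:-→d3:H4→d4:-  best=H4
  ? 214.0.0.1  path d0:H4→d1:-→d2:-→d3:-→d4:-→d5:-→d6:-→d7:-→d8:H5  best=H5
  ? 110.188.0.11  path d0:H4→d1:-→d2:-→d3:H4→d4:-→d5:-→d6:-→d7:-→d8:-→d9:-→d10:-→d11:-→d12:-→d13:-→d14:-→d15:-→d16:-→d17:-→d18:-→d19:-→d20:H2→d21:-→d22:-  best=H2
  ? 96.0.0.4  path d0:H4→d1:-→d2:-→d3:H4→d4:-  best=H4
  del 110.188.0.0/20 (clear depth 20)
  add 214.203.128.0/18 -> H1 at depth 18
  del 95.160.231.17/32 (clear depth 32)
  add 140.232.0.0/13 -> H5 at depth 13
  add 214.203.0.0/16 -> H5 at depth 16

== LOOKUPS ==
["H6","H5","H5","H4","H5","H2","H4"]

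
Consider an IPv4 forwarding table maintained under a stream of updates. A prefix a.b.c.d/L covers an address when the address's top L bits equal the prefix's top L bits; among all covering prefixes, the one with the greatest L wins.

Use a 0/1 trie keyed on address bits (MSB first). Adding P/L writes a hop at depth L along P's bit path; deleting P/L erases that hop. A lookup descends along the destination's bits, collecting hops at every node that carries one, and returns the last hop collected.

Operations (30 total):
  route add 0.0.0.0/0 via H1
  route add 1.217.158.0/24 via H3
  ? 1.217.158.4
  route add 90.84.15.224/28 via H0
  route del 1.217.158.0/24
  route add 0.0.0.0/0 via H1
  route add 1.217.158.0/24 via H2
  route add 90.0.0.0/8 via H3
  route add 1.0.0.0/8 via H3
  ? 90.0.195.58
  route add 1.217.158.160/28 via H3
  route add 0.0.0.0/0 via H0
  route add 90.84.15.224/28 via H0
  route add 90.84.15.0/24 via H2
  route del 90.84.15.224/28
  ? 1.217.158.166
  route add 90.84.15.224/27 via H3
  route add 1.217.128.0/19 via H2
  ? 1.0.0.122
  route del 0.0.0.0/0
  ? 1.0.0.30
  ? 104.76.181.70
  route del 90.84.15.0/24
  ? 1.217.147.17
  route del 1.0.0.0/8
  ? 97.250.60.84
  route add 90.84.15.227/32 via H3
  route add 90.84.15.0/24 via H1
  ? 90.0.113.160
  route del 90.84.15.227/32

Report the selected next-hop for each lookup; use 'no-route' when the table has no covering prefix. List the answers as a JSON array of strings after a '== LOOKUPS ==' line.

Process each operation:
  + 0.0.0.0/0 (H1) depth=0
  + 1.217.158.0/24 (H3) depth=24
  lookup 1.217.158.4: bits 000000011101100110011110 walk d0:H1→d1:-→d2:-→d3:-→d4:-→d5:-→d6:-→d7:-→d8:-→d9:-→d10:-→d11:-→d12:-→d13:-→d14:-→d15:-→d16:-→d17:-→d18:-→d19:-→d20:-→d21:-→d22:-→d23:-→d24:H3 -> H3
  + 90.84.15.224/28 (H0) depth=28
  del 1.217.158.0/24 (clear depth 24)
  + 0.0.0.0/0 (H1) depth=0
  + 1.217.158.0/24 (H2) depth=24
  + 90.0.0.0/8 (H3) depth=8
  + 1.0.0.0/8 (H3) depth=8
  lookup 90.0.195.58: bits 010110100 walk d0:H1→d1:-→d2:-→d3:-→d4:-→d5:-→d6:-→d7:-→d8:H3→d9:- -> H3
  + 1.217.158.160/28 (H3) depth=28
  + 0.0.0.0/0 (H0) depth=0
  + 90.84.15.224/28 (H0) depth=28
  + 90.84.15.0/24 (H2) depth=24
  del 90.84.15.224/28 (clear depth 28)
  lookup 1.217.158.166: bits 0000000111011001100111101010 walk d0:H0→d1:-→d2:-→d3:-→d4:-→d5:-→d6:-→d7:-→d8:H3→d9:-→d10:-→d11:-→d12:-→d13:-→d14:-→d15:-→d16:-→d17:-→d18:-→d19:-→d20:-→d21:-→d22:-→d23:-→d24:H2→d25:-→d26:-→d27:-→d28:H3 -> H3
  + 90.84.15.224/27 (H3) depth=27
  + 1.217.128.0/19 (H2) depth=19
  lookup 1.0.0.122: bits 00000001 walk d0:H0→d1:-→d2:-→d3:-→d4:-→d5:-→d6:-→d7:-→d8:H3 -> H3
  del 0.0.0.0/0 (clear depth 0)
  lookup 1.0.0.30: bits 00000001 walk d0:-→d1:-→d2:-→d3:-→d4:-→d5:-→d6:-→d7:-→d8:H3 -> H3
  lookup 104.76.181.70: bits 01 walk d0:-→d1:-→d2:- -> no-route
  del 90.84.15.0/24 (clear depth 24)
  lookup 1.217.147.17: bits 00000001110110011001 walk d0:-→d1:-→d2:-→d3:-→d4:-→d5:-→d6:-→d7:-→d8:H3→d9:-→d10:-→d11:-→d12:-→d13:-→d14:-→d15:-→d16:-→d17:-→d18:-→d19:H2→d20:- -> H2
  del 1.0.0.0/8 (clear depth 8)
  lookup 97.250.60.84: bits 01 walk d0:-→d1:-→d2:- -> no-route
  + 90.84.15.227/32 (H3) depth=32
  + 90.84.15.0/24 (H1) depth=24
  lookup 90.0.113.160: bits 010110100 walk d0:-→d1:-→d2:-→d3:-→d4:-→d5:-→d6:-→d7:-→d8:H3→d9:- -> H3
  del 90.84.15.227/32 (clear depth 32)

== LOOKUPS ==
["H3","H3","H3","H3","H3","no-route","H2","no-route","H3"]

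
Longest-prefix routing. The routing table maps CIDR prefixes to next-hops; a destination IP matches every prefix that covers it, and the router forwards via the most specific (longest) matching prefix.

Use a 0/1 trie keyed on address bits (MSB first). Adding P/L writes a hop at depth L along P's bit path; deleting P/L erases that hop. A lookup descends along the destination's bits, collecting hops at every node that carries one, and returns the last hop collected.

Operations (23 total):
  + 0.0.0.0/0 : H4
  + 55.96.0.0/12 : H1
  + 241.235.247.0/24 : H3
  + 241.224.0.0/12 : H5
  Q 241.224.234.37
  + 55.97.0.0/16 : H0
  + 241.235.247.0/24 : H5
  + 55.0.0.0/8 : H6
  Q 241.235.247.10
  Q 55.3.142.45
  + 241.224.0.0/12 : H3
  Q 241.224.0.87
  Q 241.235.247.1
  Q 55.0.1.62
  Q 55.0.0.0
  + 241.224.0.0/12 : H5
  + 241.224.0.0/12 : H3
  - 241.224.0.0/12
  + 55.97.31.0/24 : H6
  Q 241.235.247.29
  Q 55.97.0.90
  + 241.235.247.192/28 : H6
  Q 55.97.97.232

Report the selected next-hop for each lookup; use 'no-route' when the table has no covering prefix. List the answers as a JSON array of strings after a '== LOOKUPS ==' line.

Process each operation:
  add 0.0.0.0/0 -> H4 at depth 0
  add 55.96.0.0/12 -> H1 at depth 12
  add 241.235.247.0/24 -> H3 at depth 24
  add 241.224.0.0/12 -> H5 at depth 12
  ? 241.224.234.37  path d0:H4→d1:-→d2:-→d3:-→d4:-→d5:-→d6:-→d7:-→d8:-→d9:-→d10:-→d11:-→d12:H5  best=H5
  add 55.97.0.0/16 -> H0 at depth 16
  add 241.235.247.0/24 -> H5 at depth 24
  add 55.0.0.0/8 -> H6 at depth 8
  ? 241.235.247.10  path d0:H4→d1:-→d2:-→d3:-→d4:-→d5:-→d6:-→d7:-→d8:-→d9:-→d10:-→d11:-→d12:H5→d13:-→d14:-→d15:-→d16:-→d17:-→d18:-→d19:-→d20:-→d21:-→d22:-→d23:-→d24:H5  best=H5
  ? 55.3.142.45  path d0:H4→d1:-→d2:-→d3:-→d4:-→d5:-→d6:-→d7:-→d8:H6→d9:-  best=H6
  add 241.224.0.0/12 -> H3 at depth 12
  ? 241.224.0.87  path d0:H4→d1:-→d2:-→d3:-→d4:-→d5:-→d6:-→d7:-→d8:-→d9:-→d10:-→d11:-→d12:H3  best=H3
  ? 241.235.247.1  path d0:H4→d1:-→d2:-→d3:-→d4:-→d5:-→d6:-→d7:-→d8:-→d9:-→d10:-→d11:-→d12:H3→d13:-→d14:-→d15:-→d16:-→d17:-→d18:-→d19:-→d20:-→d21:-→d22:-→d23:-→d24:H5  best=H5
  ? 55.0.1.62  path d0:H4→d1:-→d2:-→d3:-→d4:-→d5:-→d6:-→d7:-→d8:H6→d9:-  best=H6
  ? 55.0.0.0  path d0:H4→d1:-→d2:-→d3:-→d4:-→d5:-→d6:-→d7:-→d8:H6→d9:-  best=H6
  add 241.224.0.0/12 -> H5 at depth 12
  add 241.224.0.0/12 -> H3 at depth 12
  - 241.224.0.0/12 clear@12
  add 55.97.31.0/24 -> H6 at depth 24
  ? 241.235.247.29  path d0:H4→d1:-→d2:-→d3:-→d4:-→d5:-→d6:-→d7:-→d8:-→d9:-→d10:-→d11:-→d12:-→d13:-→d14:-→d15:-→d16:-→d17:-→d18:-→d19:-→d20:-→d21:-→d22:-→d23:-→d24:H5  best=H5
  ? 55.97.0.90  path d0:H4→d1:-→d2:-→d3:-→d4:-→d5:-→d6:-→d7:-→d8:H6→d9:-→d10:-→d11:-→d12:H1→d13:-→d14:-→d15:-→d16:H0→d17:-→d18:-→d19:-  best=H0
  add 241.235.247.192/28 -> H6 at depth 28
  ? 55.97.97.232  path d0:H4→d1:-→d2:-→d3:-→d4:-→d5:-→d6:-→d7:-→d8:H6→d9:-→d10:-→d11:-→d12:H1→d13:-→d14:-→d15:-→d16:H0→d17:-  best=H0

== LOOKUPS ==
["H5","H5","H6","H3","H5","H6","H6","H5","H0","H0"]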